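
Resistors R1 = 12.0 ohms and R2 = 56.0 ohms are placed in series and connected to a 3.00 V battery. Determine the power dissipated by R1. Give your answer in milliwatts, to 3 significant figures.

Every series element carries the same I. Get I from the total resistance, then P = I² × R1.
R_total = 12.0 + 56.0 = 68.00 Ω
I = V / R_total = 3.00 / 68.00 = 0.04412 A
P_R1 = I² × R1 = (0.04412)² × 12.0 = 0.02336 W

23.4 mW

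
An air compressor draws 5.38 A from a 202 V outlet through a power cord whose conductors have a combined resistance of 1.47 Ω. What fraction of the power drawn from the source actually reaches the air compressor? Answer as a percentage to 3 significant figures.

The power cord carries the full 5.38 A.
P_line = I² R_line = (5.380)² × 1.47 = 42.55 W
P_source = V I = 202 × 5.380 = 1087 W; P_load = 1044 W
η = P_load / P_source = 1044 / 1087 = 0.9608

96.1 %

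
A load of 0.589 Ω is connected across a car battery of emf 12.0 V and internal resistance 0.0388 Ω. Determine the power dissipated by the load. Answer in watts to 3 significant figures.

215 W

With r and R in series, I = ε/(r+R); the load dissipates I²R.
I = ε / (r + R) = 12.0 / (0.0388 + 0.589) = 19.11 A
P_load = I² R = (19.11)² × 0.589 = 215.2 W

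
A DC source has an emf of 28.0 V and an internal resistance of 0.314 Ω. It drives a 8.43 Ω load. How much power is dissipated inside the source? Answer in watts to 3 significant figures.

r is in series with the load, so it carries the full circuit current — the loss in it is I²r.
I = ε / (r + R) = 28.0 / (0.314 + 8.43) = 3.202 A
P_int = I² r = (3.202)² × 0.314 = 3.220 W

3.22 W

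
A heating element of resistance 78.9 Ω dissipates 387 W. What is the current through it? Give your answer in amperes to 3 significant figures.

2.21 A

The two known quantities fix the third via I = √(P / R).
I = √(387 / 78.9) = 2.215 A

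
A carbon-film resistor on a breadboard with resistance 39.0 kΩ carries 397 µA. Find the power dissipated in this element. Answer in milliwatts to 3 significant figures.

6.15 mW

Current and resistance are given, so P = I²R is the direct form.
P = (0.0003970 A)² × 39000 Ω = 0.006147 W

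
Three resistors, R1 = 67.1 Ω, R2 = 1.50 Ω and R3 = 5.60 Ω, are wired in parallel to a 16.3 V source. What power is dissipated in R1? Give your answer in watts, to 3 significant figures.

3.96 W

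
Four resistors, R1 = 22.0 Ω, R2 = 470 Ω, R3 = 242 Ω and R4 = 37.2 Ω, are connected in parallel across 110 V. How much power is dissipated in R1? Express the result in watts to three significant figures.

Every branch has 110 V across it, so for R1 the power is simply V²/R.
P_R1 = V² / R1 = (110)² / 22.0 Ω = 550.0 W

550 W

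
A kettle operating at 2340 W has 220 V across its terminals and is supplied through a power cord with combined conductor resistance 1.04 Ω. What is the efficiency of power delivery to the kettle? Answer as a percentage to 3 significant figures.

95.2 %

I = P / V = 2340 / 220 = 10.64 A through the power cord.
P_line = I² R_line = (10.64)² × 1.04 = 117.7 W
P_source = P_load + P_line = 2340 + 117.7 = 2458 W
η = P_load / P_source = 2340 / 2458 = 0.9521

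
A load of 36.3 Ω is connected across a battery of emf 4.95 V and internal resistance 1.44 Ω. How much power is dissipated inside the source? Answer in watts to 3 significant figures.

The internal resistance carries the same current as the load; P_int = I²r.
I = ε / (r + R) = 4.95 / (1.44 + 36.3) = 0.1312 A
P_int = I² r = (0.1312)² × 1.44 = 0.02477 W

0.0248 W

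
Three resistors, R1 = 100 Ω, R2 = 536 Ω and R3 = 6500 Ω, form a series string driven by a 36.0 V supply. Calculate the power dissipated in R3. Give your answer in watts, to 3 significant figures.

0.165 W

Series elements share the same current, so find I first, then use P = I²R.
R_total = 100 + 536 + 6500 = 7136 Ω
I = V / R_total = 36.0 / 7136 = 0.005045 A
P_R3 = I² × R3 = (0.005045)² × 6500 = 0.1654 W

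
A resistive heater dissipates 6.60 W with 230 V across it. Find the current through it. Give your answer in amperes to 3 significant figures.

The two known quantities fix the third via I = P / V.
I = 6.60 / 230 = 0.02870 A

0.0287 A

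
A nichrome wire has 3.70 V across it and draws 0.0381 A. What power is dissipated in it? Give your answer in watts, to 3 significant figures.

0.141 W

V and I are known directly — P = V I, no intermediate step needed.
P = 3.70 V × 0.03810 A = 0.1410 W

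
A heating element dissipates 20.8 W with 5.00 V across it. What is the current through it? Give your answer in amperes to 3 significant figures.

The two known quantities fix the third via I = P / V.
I = 20.8 / 5.00 = 4.160 A

4.16 A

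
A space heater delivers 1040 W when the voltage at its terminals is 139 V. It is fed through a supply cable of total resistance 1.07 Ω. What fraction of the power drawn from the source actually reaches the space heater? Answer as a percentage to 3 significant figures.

I = P / V = 1040 / 139 = 7.482 A through the supply cable.
P_line = I² R_line = (7.482)² × 1.07 = 59.90 W
P_source = P_load + P_line = 1040 + 59.90 = 1100 W
η = P_load / P_source = 1040 / 1100 = 0.9455

94.6 %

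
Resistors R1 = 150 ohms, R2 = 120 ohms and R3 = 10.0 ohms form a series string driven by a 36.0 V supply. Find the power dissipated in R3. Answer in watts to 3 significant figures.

0.165 W

Since the resistors are in series they all carry the loop current I = V/R_total; the power in any one is I²R.
R_total = 150 + 120 + 10.0 = 280.0 Ω
I = V / R_total = 36.0 / 280.0 = 0.1286 A
P_R3 = I² × R3 = (0.1286)² × 10.0 = 0.1653 W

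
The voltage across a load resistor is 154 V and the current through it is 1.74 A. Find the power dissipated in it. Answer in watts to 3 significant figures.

268 W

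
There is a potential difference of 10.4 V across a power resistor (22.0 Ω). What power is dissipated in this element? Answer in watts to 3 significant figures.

4.92 W

With V across and R both known, P = V²/R gives the dissipation directly.
P = (10.4 V)² / 22.0 Ω = 4.916 W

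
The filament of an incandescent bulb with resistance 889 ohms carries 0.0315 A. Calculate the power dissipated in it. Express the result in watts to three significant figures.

0.882 W

Knowing I and R, the power is just I²R — no need to find V first.
P = (0.03150 A)² × 889 Ω = 0.8821 W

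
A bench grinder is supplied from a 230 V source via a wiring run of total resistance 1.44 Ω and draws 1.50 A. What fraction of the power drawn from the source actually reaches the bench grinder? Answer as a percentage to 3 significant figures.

The wiring run carries the full 1.50 A.
P_line = I² R_line = (1.500)² × 1.44 = 3.240 W
P_source = V I = 230 × 1.500 = 345.0 W; P_load = 341.8 W
η = P_load / P_source = 341.8 / 345.0 = 0.9906

99.1 %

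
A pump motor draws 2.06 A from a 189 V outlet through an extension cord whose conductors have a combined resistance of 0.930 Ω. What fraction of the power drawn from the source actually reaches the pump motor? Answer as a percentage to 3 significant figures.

99.0 %

The extension cord carries the full 2.06 A.
P_line = I² R_line = (2.060)² × 0.930 = 3.947 W
P_source = V I = 189 × 2.060 = 389.3 W; P_load = 385.4 W
η = P_load / P_source = 385.4 / 389.3 = 0.9899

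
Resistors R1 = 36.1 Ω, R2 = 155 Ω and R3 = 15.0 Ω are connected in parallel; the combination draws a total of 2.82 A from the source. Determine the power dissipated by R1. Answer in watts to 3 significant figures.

21.7 W

Parallel branches share V, not I — compute V via R_eq, then use V²/R for the target branch.
1/R_eq = 1/36.1 + 1/155 + 1/15.0 ⇒ R_eq = 9.919 Ω
V = I_total × R_eq = 2.820 × 9.919 = 27.97 V
P_R1 = V² / R1 = (27.97)² / 36.1 = 21.67 W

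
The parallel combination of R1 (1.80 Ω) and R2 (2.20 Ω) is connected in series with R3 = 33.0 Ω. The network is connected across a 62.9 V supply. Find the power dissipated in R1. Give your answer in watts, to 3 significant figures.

First find R_p for the parallel pair, then treat R_p + R3 as a series loop.
R_p = (1.80×2.20)/(1.80+2.20) = 0.9900 Ω
R_total = R_p + 33.0 = 0.9900 + 33.0 = 33.99 Ω
I = V / R_total = 62.9 / 33.99 = 1.851 A
Voltage across the parallel pair: V_p = I × R_p = 1.851 × 0.9900 = 1.832 V
R1 sits across V_p; its power is V_p²/R.
P_R1 = (1.832)² / 1.80 = 1.865 W

1.86 W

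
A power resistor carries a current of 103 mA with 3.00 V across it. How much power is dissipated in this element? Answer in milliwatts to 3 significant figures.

309 mW

With V and I both given, power follows immediately from P = V I.
P = 3.00 V × 0.1030 A = 0.3090 W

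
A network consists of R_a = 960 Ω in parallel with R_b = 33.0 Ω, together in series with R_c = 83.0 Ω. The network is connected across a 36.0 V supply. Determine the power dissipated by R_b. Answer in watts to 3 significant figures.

3.03 W

Collapse the R_a‖R_b pair into one equivalent R_p; then R_p and R_c form a series string.
R_p = (960×33.0)/(960+33.0) = 31.90 Ω
R_total = R_p + 83.0 = 31.90 + 83.0 = 114.9 Ω
I = V / R_total = 36.0 / 114.9 = 0.3133 A
Voltage across the parallel pair: V_p = I × R_p = 0.3133 × 31.90 = 9.996 V
R_b sits across V_p; its power is V_p²/R.
P_R_b = (9.996)² / 33.0 = 3.028 W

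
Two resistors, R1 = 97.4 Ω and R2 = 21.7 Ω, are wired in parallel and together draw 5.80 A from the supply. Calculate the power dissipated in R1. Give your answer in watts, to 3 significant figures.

109 W

Parallel branches share V, not I — compute V via R_eq, then use V²/R for the target branch.
1/R_eq = 1/97.4 + 1/21.7 ⇒ R_eq = 17.75 Ω
V = I_total × R_eq = 5.800 × 17.75 = 102.9 V
P_R1 = V² / R1 = (102.9)² / 97.4 = 108.8 W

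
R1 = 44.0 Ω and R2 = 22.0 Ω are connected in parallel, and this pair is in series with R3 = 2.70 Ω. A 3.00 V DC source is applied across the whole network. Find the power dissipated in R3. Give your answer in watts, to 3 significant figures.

Reduce the parallel combination to a single R_p; the circuit then becomes R_p in series with the remaining resistor.
R_p = (44.0×22.0)/(44.0+22.0) = 14.67 Ω
R_total = R_p + 2.70 = 14.67 + 2.70 = 17.37 Ω
I = V / R_total = 3.00 / 17.37 = 0.1727 A
R3 carries the full series current, so P = I²R.
P_R3 = (0.1727)² × 2.70 = 0.08057 W

0.0806 W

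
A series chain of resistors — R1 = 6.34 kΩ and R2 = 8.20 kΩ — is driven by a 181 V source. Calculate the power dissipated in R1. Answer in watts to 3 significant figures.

0.982 W

In a series string the same current flows through every resistor — find that current, then P = I²R for the one we want.
R_total = (6.34 + 8.20) kΩ = 14540 Ω
I = V / R_total = 181 / 14540 = 0.01245 A
P_R1 = I² × R1 = (0.01245)² × 6340 = 0.9825 W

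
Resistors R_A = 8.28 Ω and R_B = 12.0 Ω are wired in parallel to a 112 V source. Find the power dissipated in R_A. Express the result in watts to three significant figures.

1510 W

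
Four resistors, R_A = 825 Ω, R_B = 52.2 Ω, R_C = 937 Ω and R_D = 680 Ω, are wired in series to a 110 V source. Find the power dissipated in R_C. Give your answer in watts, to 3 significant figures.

1.82 W

Series elements share the same current, so find I first, then use P = I²R.
R_total = 825 + 52.2 + 937 + 680 = 2494 Ω
I = V / R_total = 110 / 2494 = 0.04410 A
P_R_C = I² × R_C = (0.04410)² × 937 = 1.822 W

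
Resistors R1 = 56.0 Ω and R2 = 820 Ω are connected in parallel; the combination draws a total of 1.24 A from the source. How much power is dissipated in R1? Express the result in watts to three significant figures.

The branches share the same voltage, but only the total current is given — find V from the equivalent resistance first.
1/R_eq = 1/56.0 + 1/820 ⇒ R_eq = 52.42 Ω
V = I_total × R_eq = 1.240 × 52.42 = 65.00 V
P_R1 = V² / R1 = (65.00)² / 56.0 = 75.45 W

75.4 W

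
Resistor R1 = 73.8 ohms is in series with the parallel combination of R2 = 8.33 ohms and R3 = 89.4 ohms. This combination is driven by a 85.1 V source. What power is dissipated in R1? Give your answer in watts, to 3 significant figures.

80.6 W

Replace R2 and R3 with their parallel equivalent so the circuit becomes R1 in series with R_p.
R_p = (8.33×89.4)/(8.33+89.4) = 7.620 Ω
R_total = 73.8 + 7.620 = 81.42 Ω
I = V / R_total = 85.1 / 81.42 = 1.045 A
The full supply current passes through R1: P = I²R.
P_R1 = (1.045)² × 73.8 = 80.62 W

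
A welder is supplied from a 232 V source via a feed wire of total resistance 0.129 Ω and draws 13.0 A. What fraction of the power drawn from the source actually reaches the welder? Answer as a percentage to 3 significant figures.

The feed wire carries the full 13.0 A.
P_line = I² R_line = (13.00)² × 0.129 = 21.80 W
P_source = V I = 232 × 13.00 = 3016 W; P_load = 2994 W
η = P_load / P_source = 2994 / 3016 = 0.9928

99.3 %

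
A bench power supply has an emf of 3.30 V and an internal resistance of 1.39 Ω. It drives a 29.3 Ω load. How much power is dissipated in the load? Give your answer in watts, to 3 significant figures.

Load and internal resistance form a series loop — compute the loop current, then the load power via I²R.
I = ε / (r + R) = 3.30 / (1.39 + 29.3) = 0.1075 A
P_load = I² R = (0.1075)² × 29.3 = 0.3388 W

0.339 W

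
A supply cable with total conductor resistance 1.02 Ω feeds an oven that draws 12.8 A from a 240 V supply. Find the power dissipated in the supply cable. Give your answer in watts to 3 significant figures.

Only the current and the line resistance are needed for the I²R loss.
The supply cable carries the full 12.8 A.
P_line = I² R_line = (12.80)² × 1.02 = 167.1 W

167 W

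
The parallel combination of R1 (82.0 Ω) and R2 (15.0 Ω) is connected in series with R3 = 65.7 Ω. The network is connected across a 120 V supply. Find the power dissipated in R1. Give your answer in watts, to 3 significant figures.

4.60 W

Collapse the R1‖R2 pair into one equivalent R_p; then R_p and R3 form a series string.
R_p = (82.0×15.0)/(82.0+15.0) = 12.68 Ω
R_total = R_p + 65.7 = 12.68 + 65.7 = 78.38 Ω
I = V / R_total = 120 / 78.38 = 1.531 A
Voltage across the parallel pair: V_p = I × R_p = 1.531 × 12.68 = 19.41 V
R1 sits across V_p; its power is V_p²/R.
P_R1 = (19.41)² / 82.0 = 4.596 W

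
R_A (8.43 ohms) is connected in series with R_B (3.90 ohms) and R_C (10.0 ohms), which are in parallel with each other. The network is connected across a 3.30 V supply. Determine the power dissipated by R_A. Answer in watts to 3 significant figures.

First combine the parallel branches into one equivalent R_p, then R_A + R_p is a series pair.
R_p = (3.90×10.0)/(3.90+10.0) = 2.806 Ω
R_total = 8.43 + 2.806 = 11.24 Ω
I = V / R_total = 3.30 / 11.24 = 0.2937 A
R_A carries the full series current, so P = I²R.
P_R_A = (0.2937)² × 8.43 = 0.7272 W

0.727 W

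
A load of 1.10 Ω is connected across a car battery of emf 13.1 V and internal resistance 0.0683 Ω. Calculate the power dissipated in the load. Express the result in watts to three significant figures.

138 W

The internal resistance and the load are in series, so the same I flows through both; get I from ε/(r+R), then I²R for the load.
I = ε / (r + R) = 13.1 / (0.0683 + 1.10) = 11.21 A
P_load = I² R = (11.21)² × 1.10 = 138.3 W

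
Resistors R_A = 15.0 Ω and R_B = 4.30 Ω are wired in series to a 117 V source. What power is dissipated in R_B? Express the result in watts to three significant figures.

158 W

The current is common to all series resistors; compute it, then apply P = I²R for the target.
R_total = 15.0 + 4.30 = 19.30 Ω
I = V / R_total = 117 / 19.30 = 6.062 A
P_R_B = I² × R_B = (6.062)² × 4.30 = 158.0 W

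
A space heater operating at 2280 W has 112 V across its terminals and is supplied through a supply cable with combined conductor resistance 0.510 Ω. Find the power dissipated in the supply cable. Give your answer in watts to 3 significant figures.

211 W

Only the current and the line resistance are needed for the I²R loss.
I = P / V = 2280 / 112 = 20.36 A through the supply cable.
P_line = I² R_line = (20.36)² × 0.510 = 211.4 W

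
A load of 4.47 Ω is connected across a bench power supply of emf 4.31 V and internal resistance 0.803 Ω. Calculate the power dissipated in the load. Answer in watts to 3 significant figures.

2.99 W

The internal resistance and the load are in series, so the same I flows through both; get I from ε/(r+R), then I²R for the load.
I = ε / (r + R) = 4.31 / (0.803 + 4.47) = 0.8174 A
P_load = I² R = (0.8174)² × 4.47 = 2.986 W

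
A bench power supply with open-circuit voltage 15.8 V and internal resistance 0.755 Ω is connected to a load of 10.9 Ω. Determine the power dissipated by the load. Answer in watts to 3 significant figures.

With r and R in series, I = ε/(r+R); the load dissipates I²R.
I = ε / (r + R) = 15.8 / (0.755 + 10.9) = 1.356 A
P_load = I² R = (1.356)² × 10.9 = 20.03 W

20.0 W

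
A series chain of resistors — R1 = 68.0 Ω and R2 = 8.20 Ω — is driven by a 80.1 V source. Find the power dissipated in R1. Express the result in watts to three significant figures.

Since the resistors are in series they all carry the loop current I = V/R_total; the power in any one is I²R.
R_total = 68.0 + 8.20 = 76.20 Ω
I = V / R_total = 80.1 / 76.20 = 1.051 A
P_R1 = I² × R1 = (1.051)² × 68.0 = 75.14 W

75.1 W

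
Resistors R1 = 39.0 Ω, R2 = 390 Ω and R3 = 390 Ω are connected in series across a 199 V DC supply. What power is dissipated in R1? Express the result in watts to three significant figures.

2.30 W

The current is common to all series resistors; compute it, then apply P = I²R for the target.
R_total = 39.0 + 390 + 390 = 819.0 Ω
I = V / R_total = 199 / 819.0 = 0.2430 A
P_R1 = I² × R1 = (0.2430)² × 39.0 = 2.303 W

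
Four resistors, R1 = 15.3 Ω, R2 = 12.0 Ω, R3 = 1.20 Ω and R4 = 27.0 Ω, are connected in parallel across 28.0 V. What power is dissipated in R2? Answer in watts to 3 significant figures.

Each parallel branch sees the full supply voltage, so P = V²/R applies directly to the target branch.
P_R2 = V² / R2 = (28.0)² / 12.0 Ω = 65.33 W

65.3 W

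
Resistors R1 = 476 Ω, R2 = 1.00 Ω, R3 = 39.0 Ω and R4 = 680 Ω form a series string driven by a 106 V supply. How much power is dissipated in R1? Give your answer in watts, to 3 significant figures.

3.74 W

In a series string the same current flows through every resistor — find that current, then P = I²R for the one we want.
R_total = 476 + 1.00 + 39.0 + 680 = 1196 Ω
I = V / R_total = 106 / 1196 = 0.08863 A
P_R1 = I² × R1 = (0.08863)² × 476 = 3.739 W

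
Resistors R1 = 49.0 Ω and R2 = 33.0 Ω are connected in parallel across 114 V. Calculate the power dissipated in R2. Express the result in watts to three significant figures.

394 W

The supply voltage appears across each parallel branch — just use P = V²/R2.
P_R2 = V² / R2 = (114)² / 33.0 Ω = 393.8 W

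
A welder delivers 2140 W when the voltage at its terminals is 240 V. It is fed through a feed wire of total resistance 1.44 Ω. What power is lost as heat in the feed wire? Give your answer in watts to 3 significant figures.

Line loss is just I²R for the cable — we know both I and R_line directly.
I = P / V = 2140 / 240 = 8.917 A through the feed wire.
P_line = I² R_line = (8.917)² × 1.44 = 114.5 W

114 W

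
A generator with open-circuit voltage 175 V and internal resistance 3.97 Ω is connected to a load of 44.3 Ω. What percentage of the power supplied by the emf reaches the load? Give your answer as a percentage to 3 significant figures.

Both r and R carry the same current, so the power split is just the resistance split: η = R/(R+r).
η = R / (R + r) = 44.3 / (44.3 + 3.97) = 0.9178

91.8 %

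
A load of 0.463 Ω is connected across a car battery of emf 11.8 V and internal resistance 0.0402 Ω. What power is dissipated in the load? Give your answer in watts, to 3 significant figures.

Find the circuit current first, then P = I²R for the load (series elements share I).
I = ε / (r + R) = 11.8 / (0.0402 + 0.463) = 23.45 A
P_load = I² R = (23.45)² × 0.463 = 254.6 W

255 W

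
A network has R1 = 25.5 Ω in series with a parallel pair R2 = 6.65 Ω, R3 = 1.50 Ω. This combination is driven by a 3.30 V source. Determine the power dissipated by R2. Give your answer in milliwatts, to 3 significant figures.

3.43 mW

Reduce the parallel pair to R_p first; the network is then a simple series string.
R_p = (6.65×1.50)/(6.65+1.50) = 1.224 Ω
R_total = 25.5 + 1.224 = 26.72 Ω
I = V / R_total = 3.30 / 26.72 = 0.1235 A
Voltage across the parallel pair: V_p = I × R_p = 0.1235 × 1.224 = 0.1511 V
R2 is across V_p, so use P = V²/R for that branch.
P_R2 = (0.1511)² / 6.65 = 0.003435 W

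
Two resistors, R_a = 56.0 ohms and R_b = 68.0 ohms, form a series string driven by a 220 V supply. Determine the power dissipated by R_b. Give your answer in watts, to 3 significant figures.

214 W

Series elements share the same current, so find I first, then use P = I²R.
R_total = 56.0 + 68.0 = 124.0 Ω
I = V / R_total = 220 / 124.0 = 1.774 A
P_R_b = I² × R_b = (1.774)² × 68.0 = 214.0 W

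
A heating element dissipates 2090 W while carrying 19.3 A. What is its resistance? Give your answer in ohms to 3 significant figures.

5.61 Ω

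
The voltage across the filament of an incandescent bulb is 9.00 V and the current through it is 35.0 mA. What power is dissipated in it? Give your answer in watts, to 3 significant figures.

With V and I both given, power follows immediately from P = V I.
P = 9.00 V × 0.03500 A = 0.3150 W

0.315 W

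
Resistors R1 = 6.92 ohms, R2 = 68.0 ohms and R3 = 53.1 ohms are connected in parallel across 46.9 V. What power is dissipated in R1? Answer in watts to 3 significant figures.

318 W

Each parallel branch sees the full supply voltage, so P = V²/R applies directly to the target branch.
P_R1 = V² / R1 = (46.9)² / 6.92 Ω = 317.9 W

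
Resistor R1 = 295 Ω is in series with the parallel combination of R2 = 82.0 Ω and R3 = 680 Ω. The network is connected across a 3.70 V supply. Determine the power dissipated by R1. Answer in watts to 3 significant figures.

0.0298 W

Collapse R2‖R3 to a single equivalent, reducing the network to two series elements.
R_p = (82.0×680)/(82.0+680) = 73.18 Ω
R_total = 295 + 73.18 = 368.2 Ω
I = V / R_total = 3.70 / 368.2 = 0.01005 A
All the current flows through R1; use P = I²R.
P_R1 = (0.01005)² × 295 = 0.02979 W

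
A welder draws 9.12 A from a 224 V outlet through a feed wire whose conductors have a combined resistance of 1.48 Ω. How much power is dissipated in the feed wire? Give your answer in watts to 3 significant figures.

123 W

Line loss is just I²R for the cable — we know both I and R_line directly.
The feed wire carries the full 9.12 A.
P_line = I² R_line = (9.120)² × 1.48 = 123.1 W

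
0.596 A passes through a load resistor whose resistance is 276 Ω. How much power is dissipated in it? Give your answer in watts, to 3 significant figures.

The current through and the resistance of the element are both given; use P = I²R.
P = (0.5960 A)² × 276 Ω = 98.04 W

98.0 W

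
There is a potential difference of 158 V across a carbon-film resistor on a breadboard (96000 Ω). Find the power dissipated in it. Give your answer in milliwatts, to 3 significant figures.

260 mW

V and R are stated; P = V²/R avoids computing the current.
P = (158 V)² / 96000 Ω = 0.2600 W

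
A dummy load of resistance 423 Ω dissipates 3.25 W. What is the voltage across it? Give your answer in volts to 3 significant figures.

37.1 V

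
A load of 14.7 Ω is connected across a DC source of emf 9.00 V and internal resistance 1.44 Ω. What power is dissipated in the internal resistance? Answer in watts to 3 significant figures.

0.448 W

r is in series with the load, so it carries the full circuit current — the loss in it is I²r.
I = ε / (r + R) = 9.00 / (1.44 + 14.7) = 0.5576 A
P_int = I² r = (0.5576)² × 1.44 = 0.4478 W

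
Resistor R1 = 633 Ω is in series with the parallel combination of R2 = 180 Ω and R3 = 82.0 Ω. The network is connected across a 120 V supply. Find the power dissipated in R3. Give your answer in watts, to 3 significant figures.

Reduce the parallel pair to R_p first; the network is then a simple series string.
R_p = (180×82.0)/(180+82.0) = 56.34 Ω
R_total = 633 + 56.34 = 689.3 Ω
I = V / R_total = 120 / 689.3 = 0.1741 A
Voltage across the parallel pair: V_p = I × R_p = 0.1741 × 56.34 = 9.807 V
R3 is across V_p, so use P = V²/R for that branch.
P_R3 = (9.807)² / 82.0 = 1.173 W

1.17 W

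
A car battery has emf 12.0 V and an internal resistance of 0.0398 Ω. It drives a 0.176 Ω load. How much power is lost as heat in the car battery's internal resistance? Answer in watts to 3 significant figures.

Internal loss is I²r, with I set by the total series resistance r+R.
I = ε / (r + R) = 12.0 / (0.0398 + 0.176) = 55.61 A
P_int = I² r = (55.61)² × 0.0398 = 123.1 W

123 W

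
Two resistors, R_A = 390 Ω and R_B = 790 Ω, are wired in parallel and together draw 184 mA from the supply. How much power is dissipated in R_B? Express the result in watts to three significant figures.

The branches share the same voltage, but only the total current is given — find V from the equivalent resistance first.
1/R_eq = 1/390 + 1/790 ⇒ R_eq = 261.1 Ω
V = I_total × R_eq = 0.1840 × 261.1 = 48.04 V
P_R_B = V² / R_B = (48.04)² / 790 = 2.922 W

2.92 W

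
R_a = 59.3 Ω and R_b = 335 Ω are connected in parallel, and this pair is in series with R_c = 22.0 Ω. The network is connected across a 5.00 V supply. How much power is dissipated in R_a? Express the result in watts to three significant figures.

Reduce the parallel combination to a single R_p; the circuit then becomes R_p in series with the remaining resistor.
R_p = (59.3×335)/(59.3+335) = 50.38 Ω
R_total = R_p + 22.0 = 50.38 + 22.0 = 72.38 Ω
I = V / R_total = 5.00 / 72.38 = 0.06908 A
Voltage across the parallel pair: V_p = I × R_p = 0.06908 × 50.38 = 3.480 V
R_a has V_p across it, so P = V_p²/R_a.
P_R_a = (3.480)² / 59.3 = 0.2043 W

0.204 W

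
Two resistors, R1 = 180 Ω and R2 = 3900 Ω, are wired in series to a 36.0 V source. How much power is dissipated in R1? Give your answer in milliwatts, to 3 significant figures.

Every series element carries the same I. Get I from the total resistance, then P = I² × R1.
R_total = 180 + 3900 = 4080 Ω
I = V / R_total = 36.0 / 4080 = 0.008824 A
P_R1 = I² × R1 = (0.008824)² × 180 = 0.01401 W

14.0 mW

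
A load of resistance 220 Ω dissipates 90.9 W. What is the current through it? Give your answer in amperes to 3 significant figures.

0.643 A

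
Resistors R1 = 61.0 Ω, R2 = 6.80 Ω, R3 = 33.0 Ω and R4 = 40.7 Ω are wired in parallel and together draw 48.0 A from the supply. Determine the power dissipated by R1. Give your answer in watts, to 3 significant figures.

Parallel branches share V, not I — compute V via R_eq, then use V²/R for the target branch.
1/R_eq = 1/61.0 + 1/6.80 + 1/33.0 + 1/40.7 ⇒ R_eq = 4.580 Ω
V = I_total × R_eq = 48.00 × 4.580 = 219.9 V
P_R1 = V² / R1 = (219.9)² / 61.0 = 792.4 W

792 W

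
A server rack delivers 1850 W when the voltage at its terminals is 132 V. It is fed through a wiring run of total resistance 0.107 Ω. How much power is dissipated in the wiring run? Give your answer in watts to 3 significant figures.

21.0 W

Line loss is just I²R for the cable — we know both I and R_line directly.
I = P / V = 1850 / 132 = 14.02 A through the wiring run.
P_line = I² R_line = (14.02)² × 0.107 = 21.02 W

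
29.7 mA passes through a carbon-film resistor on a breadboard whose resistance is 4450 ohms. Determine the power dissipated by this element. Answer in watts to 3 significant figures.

Knowing I and R, the power is just I²R — no need to find V first.
P = (0.02970 A)² × 4450 Ω = 3.925 W

3.93 W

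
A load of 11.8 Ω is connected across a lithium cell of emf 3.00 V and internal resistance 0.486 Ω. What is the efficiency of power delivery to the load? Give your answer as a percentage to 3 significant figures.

96.0 %

η = P_load/(P_load+P_int) = I²R/(I²R+I²r) = R/(R+r) — the I² cancels for series elements.
η = R / (R + r) = 11.8 / (11.8 + 0.486) = 0.9604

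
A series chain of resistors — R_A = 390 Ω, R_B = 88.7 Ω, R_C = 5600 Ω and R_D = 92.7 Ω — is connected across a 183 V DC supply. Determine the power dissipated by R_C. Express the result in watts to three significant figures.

The current is common to all series resistors; compute it, then apply P = I²R for the target.
R_total = 390 + 88.7 + 5600 + 92.7 = 6171 Ω
I = V / R_total = 183 / 6171 = 0.02965 A
P_R_C = I² × R_C = (0.02965)² × 5600 = 4.924 W

4.92 W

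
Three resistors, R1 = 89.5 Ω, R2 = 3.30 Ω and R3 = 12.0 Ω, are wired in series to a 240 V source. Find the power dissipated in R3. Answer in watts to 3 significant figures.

Series elements share the same current, so find I first, then use P = I²R.
R_total = 89.5 + 3.30 + 12.0 = 104.8 Ω
I = V / R_total = 240 / 104.8 = 2.290 A
P_R3 = I² × R3 = (2.290)² × 12.0 = 62.93 W

62.9 W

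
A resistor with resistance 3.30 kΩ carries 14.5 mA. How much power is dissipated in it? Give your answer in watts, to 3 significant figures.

With I and R stated, P = I²R applies in one step.
P = (0.01450 A)² × 3300 Ω = 0.6938 W

0.694 W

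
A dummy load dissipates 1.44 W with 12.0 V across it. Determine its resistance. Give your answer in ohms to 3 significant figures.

100 Ω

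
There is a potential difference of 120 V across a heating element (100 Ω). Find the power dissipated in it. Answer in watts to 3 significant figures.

144 W

With V across and R both known, P = V²/R gives the dissipation directly.
P = (120 V)² / 100 Ω = 144.0 W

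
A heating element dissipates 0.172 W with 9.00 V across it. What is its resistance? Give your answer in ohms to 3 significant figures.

471 Ω

The two known quantities fix the third via R = V² / P.
R = (9.00)² / 0.172 = 470.9 Ω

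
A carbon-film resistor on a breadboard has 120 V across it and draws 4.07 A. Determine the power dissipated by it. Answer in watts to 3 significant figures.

488 W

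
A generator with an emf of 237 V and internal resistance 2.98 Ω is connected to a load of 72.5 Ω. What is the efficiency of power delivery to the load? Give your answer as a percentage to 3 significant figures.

96.1 %

The source delivers εI, of which I²R reaches the load and I²r is lost; since I is common, η = R/(R+r).
η = R / (R + r) = 72.5 / (72.5 + 2.98) = 0.9605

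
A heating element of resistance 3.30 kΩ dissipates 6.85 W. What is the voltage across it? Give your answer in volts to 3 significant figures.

The two known quantities fix the third via V = √(P R).
V = √(6.85 × 3300) = 150.3 V

150 V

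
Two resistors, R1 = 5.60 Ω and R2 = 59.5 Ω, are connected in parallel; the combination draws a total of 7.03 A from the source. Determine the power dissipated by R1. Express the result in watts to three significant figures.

We need the common branch voltage; get it from I_total × R_eq, then P = V²/R for the branch.
1/R_eq = 1/5.60 + 1/59.5 ⇒ R_eq = 5.118 Ω
V = I_total × R_eq = 7.030 × 5.118 = 35.98 V
P_R1 = V² / R1 = (35.98)² / 5.60 = 231.2 W

231 W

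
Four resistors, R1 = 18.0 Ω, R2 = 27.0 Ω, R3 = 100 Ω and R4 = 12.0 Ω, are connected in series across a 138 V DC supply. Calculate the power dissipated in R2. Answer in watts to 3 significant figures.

20.9 W

Every series element carries the same I. Get I from the total resistance, then P = I² × R2.
R_total = 18.0 + 27.0 + 100 + 12.0 = 157.0 Ω
I = V / R_total = 138 / 157.0 = 0.8790 A
P_R2 = I² × R2 = (0.8790)² × 27.0 = 20.86 W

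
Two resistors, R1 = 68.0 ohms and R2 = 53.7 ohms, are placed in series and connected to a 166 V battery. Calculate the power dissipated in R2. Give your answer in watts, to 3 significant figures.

99.9 W

In a series string the same current flows through every resistor — find that current, then P = I²R for the one we want.
R_total = 68.0 + 53.7 = 121.7 Ω
I = V / R_total = 166 / 121.7 = 1.364 A
P_R2 = I² × R2 = (1.364)² × 53.7 = 99.91 W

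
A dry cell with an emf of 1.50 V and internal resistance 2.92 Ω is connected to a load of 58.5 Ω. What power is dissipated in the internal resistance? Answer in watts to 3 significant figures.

0.00174 W

Internal loss is I²r, with I set by the total series resistance r+R.
I = ε / (r + R) = 1.50 / (2.92 + 58.5) = 0.02442 A
P_int = I² r = (0.02442)² × 2.92 = 0.001742 W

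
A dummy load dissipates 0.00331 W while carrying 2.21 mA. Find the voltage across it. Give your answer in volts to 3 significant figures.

From P = V I = I²R = V²/R, with the two given quantities we get V = P / I.
V = 0.00331 / 0.002210 = 1.498 V

1.50 V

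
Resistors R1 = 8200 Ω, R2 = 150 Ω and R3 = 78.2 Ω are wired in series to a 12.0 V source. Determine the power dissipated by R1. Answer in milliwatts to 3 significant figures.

Every series element carries the same I. Get I from the total resistance, then P = I² × R1.
R_total = 8200 + 150 + 78.2 = 8428 Ω
I = V / R_total = 12.0 / 8428 = 0.001424 A
P_R1 = I² × R1 = (0.001424)² × 8200 = 0.01662 W

16.6 mW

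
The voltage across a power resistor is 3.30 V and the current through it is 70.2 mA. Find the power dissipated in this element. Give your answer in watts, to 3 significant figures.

0.232 W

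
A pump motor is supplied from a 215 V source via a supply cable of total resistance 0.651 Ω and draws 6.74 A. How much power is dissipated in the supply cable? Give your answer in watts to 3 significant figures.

29.6 W

The supply cable and load are in series, so the same current flows in both; the loss is I²R_line.
The supply cable carries the full 6.74 A.
P_line = I² R_line = (6.740)² × 0.651 = 29.57 W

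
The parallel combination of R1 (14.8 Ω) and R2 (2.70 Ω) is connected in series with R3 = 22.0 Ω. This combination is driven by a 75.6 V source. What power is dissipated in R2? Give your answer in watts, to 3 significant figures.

18.7 W

First find R_p for the parallel pair, then treat R_p + R3 as a series loop.
R_p = (14.8×2.70)/(14.8+2.70) = 2.283 Ω
R_total = R_p + 22.0 = 2.283 + 22.0 = 24.28 Ω
I = V / R_total = 75.6 / 24.28 = 3.113 A
Voltage across the parallel pair: V_p = I × R_p = 3.113 × 2.283 = 7.109 V
R2 sits across V_p; its power is V_p²/R.
P_R2 = (7.109)² / 2.70 = 18.72 W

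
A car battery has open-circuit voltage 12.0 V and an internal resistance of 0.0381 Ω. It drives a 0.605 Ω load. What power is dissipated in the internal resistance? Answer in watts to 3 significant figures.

13.3 W

The internal resistance carries the same current as the load; P_int = I²r.
I = ε / (r + R) = 12.0 / (0.0381 + 0.605) = 18.66 A
P_int = I² r = (18.66)² × 0.0381 = 13.27 W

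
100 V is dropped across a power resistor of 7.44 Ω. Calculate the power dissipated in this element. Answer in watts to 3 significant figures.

We know the drop across the element and its resistance — P = V²/R, one step.
P = (100 V)² / 7.44 Ω = 1344 W

1340 W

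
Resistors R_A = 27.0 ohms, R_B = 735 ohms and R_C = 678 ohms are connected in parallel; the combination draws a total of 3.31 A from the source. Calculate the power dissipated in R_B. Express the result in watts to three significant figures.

9.38 W

Only the total current is stated, so first find the parallel equivalent to get the voltage across the combination.
1/R_eq = 1/27.0 + 1/735 + 1/678 ⇒ R_eq = 25.08 Ω
V = I_total × R_eq = 3.310 × 25.08 = 83.01 V
P_R_B = V² / R_B = (83.01)² / 735 = 9.376 W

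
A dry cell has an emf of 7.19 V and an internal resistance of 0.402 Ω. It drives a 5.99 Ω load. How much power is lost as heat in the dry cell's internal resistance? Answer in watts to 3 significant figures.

0.509 W

Internal loss is I²r, with I set by the total series resistance r+R.
I = ε / (r + R) = 7.19 / (0.402 + 5.99) = 1.125 A
P_int = I² r = (1.125)² × 0.402 = 0.5086 W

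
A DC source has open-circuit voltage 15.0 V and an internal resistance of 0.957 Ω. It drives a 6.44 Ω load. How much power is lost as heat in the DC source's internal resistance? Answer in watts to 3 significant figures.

Internal loss is I²r, with I set by the total series resistance r+R.
I = ε / (r + R) = 15.0 / (0.957 + 6.44) = 2.028 A
P_int = I² r = (2.028)² × 0.957 = 3.935 W

3.94 W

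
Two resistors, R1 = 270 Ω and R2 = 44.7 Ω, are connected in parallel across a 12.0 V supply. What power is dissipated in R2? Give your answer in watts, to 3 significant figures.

3.22 W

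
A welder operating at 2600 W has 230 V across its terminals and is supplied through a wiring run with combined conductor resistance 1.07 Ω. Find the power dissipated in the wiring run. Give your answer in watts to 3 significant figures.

137 W

The wiring run and load are in series, so the same current flows in both; the loss is I²R_line.
I = P / V = 2600 / 230 = 11.30 A through the wiring run.
P_line = I² R_line = (11.30)² × 1.07 = 136.7 W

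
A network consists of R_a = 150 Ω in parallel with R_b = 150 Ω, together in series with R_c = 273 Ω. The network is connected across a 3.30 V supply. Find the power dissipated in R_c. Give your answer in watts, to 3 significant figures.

Collapse the R_a‖R_b pair into one equivalent R_p; then R_p and R_c form a series string.
R_p = (150×150)/(150+150) = 75.00 Ω
R_total = R_p + 273 = 75.00 + 273 = 348.0 Ω
I = V / R_total = 3.30 / 348.0 = 0.009483 A
R_c carries the full series current, so P = I²R.
P_R_c = (0.009483)² × 273 = 0.02455 W

0.0245 W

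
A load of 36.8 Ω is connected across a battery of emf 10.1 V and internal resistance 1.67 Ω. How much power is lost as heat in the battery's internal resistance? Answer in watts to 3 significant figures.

0.115 W

r is in series with the load, so it carries the full circuit current — the loss in it is I²r.
I = ε / (r + R) = 10.1 / (1.67 + 36.8) = 0.2625 A
P_int = I² r = (0.2625)² × 1.67 = 0.1151 W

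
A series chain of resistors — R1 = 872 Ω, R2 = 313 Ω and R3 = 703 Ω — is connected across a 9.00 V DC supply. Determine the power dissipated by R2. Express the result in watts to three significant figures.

Every series element carries the same I. Get I from the total resistance, then P = I² × R2.
R_total = 872 + 313 + 703 = 1888 Ω
I = V / R_total = 9.00 / 1888 = 0.004767 A
P_R2 = I² × R2 = (0.004767)² × 313 = 0.007113 W

0.00711 W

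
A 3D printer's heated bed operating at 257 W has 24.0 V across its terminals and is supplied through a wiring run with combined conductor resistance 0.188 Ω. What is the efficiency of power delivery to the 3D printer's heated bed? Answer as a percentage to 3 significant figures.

I = P / V = 257 / 24.0 = 10.71 A through the wiring run.
P_line = I² R_line = (10.71)² × 0.188 = 21.56 W
P_source = P_load + P_line = 257.0 + 21.56 = 278.6 W
η = P_load / P_source = 257.0 / 278.6 = 0.9226

92.3 %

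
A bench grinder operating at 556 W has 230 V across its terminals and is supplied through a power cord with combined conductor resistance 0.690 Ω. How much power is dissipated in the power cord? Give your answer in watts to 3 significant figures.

4.03 W

Line loss is just I²R for the cable — we know both I and R_line directly.
I = P / V = 556 / 230 = 2.417 A through the power cord.
P_line = I² R_line = (2.417)² × 0.690 = 4.032 W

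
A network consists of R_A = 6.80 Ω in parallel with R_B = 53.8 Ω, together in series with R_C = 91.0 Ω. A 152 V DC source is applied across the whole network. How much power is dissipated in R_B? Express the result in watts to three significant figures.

Combine R_A and R_B into their parallel equivalent first, reducing the network to two series resistors.
R_p = (6.80×53.8)/(6.80+53.8) = 6.037 Ω
R_total = R_p + 91.0 = 6.037 + 91.0 = 97.04 Ω
I = V / R_total = 152 / 97.04 = 1.566 A
Voltage across the parallel pair: V_p = I × R_p = 1.566 × 6.037 = 9.456 V
R_B sits across V_p; its power is V_p²/R.
P_R_B = (9.456)² / 53.8 = 1.662 W

1.66 W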